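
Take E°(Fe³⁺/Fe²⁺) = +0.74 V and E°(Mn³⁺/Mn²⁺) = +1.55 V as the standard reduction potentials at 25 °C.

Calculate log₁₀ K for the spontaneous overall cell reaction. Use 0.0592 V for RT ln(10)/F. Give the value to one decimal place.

Cathode: Mn³⁺/Mn²⁺; anode: Fe³⁺/Fe²⁺. E°cell = +0.81 V, n = 1.
log K = nE°cell / 0.0592 = (1)(+0.81) / 0.0592 = 13.7.

13.7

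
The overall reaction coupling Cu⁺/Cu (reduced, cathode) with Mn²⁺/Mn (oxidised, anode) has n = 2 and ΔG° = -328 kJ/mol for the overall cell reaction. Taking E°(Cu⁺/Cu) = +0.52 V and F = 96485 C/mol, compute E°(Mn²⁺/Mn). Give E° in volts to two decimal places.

-1.18 V

E°cell = −ΔG°/(nF) = −(-328×10³)/((2)(96485)) = +1.700 V.
Since Cu⁺/Cu is the cathode and Mn²⁺/Mn the anode, E°cell = E°(Cu⁺/Cu) − E°(Mn²⁺/Mn).
So E°(Mn²⁺/Mn) = E°(Cu⁺/Cu) − E°cell = (+0.52) − (+1.700) = -1.18 V.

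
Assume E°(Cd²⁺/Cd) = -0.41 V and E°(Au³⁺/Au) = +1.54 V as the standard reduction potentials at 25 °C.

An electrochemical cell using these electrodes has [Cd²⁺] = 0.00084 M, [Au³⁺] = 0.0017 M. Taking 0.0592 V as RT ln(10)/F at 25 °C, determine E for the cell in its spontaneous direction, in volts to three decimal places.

Au³⁺/Au is the cathode (higher E°), Cd²⁺/Cd the anode: E°cell = +1.54 − (-0.41) = +1.95 V, n = 6.
Overall: 2 Au³⁺(aq) + 3 Cd(s) → 2 Au(s) + 3 Cd²⁺(aq)
Q = [Cd²⁺]^3 / ([Au³⁺]^2); log Q = -3.688.
E = E° − (0.0592/n) log Q = +1.95 − (0.0592/6)(-3.688) = +1.986 V.

+1.986 V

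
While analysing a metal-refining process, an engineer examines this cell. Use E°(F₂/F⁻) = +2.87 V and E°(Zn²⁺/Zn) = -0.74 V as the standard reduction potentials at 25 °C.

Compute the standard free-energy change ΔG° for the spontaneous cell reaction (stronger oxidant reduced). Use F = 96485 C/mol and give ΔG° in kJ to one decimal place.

F₂/F⁻ (E° = +2.87 V) is the cathode; Zn²⁺/Zn (E° = -0.74 V) is the anode, so E°cell = +3.61 V.
Balancing electrons gives n = 2 (lcm of 2 and 2).
ΔG° = −nFE° = −(2)(96485)(+3.61) = -696,622 J = -696.6 kJ.

-696.6 kJ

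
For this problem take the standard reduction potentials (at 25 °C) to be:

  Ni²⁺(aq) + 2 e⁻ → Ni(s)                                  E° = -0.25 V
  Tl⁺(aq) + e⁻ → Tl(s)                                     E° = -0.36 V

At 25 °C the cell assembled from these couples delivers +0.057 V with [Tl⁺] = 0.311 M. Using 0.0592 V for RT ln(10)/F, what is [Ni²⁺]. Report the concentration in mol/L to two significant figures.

Ni²⁺/Ni is the cathode, Tl⁺/Tl the anode: E°cell = +0.11 V, n = 2.
Overall reaction: Ni²⁺(aq) + 2 Tl(s) → Ni(s) + 2 Tl⁺(aq); Q = [Tl⁺]^2/[Ni²⁺]^1.
From E = E° − (0.0592/n) log Q: log Q = (E° − E)·n/0.0592 = (+0.11 − (+0.057))·2/0.0592 = 1.7905.
So 1·log[Ni²⁺] = 2·log(0.311) − log Q = -1.0145 − (1.7905) = -2.8050; [Ni²⁺] = 10^(-2.8050) ≈ 0.0016 M.

0.0016 M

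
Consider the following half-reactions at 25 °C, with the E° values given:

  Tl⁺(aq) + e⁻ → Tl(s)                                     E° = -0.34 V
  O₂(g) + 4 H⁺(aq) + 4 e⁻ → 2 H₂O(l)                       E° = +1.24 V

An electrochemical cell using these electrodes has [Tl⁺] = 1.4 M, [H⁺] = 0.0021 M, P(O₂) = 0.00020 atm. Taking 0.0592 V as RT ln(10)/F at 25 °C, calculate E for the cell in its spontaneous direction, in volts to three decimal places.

+1.358 V

O₂/H₂O is the cathode (higher E°), Tl⁺/Tl the anode: E°cell = +1.24 − (-0.34) = +1.58 V, n = 4.
Overall: O₂(g) + 4 H⁺(aq) + 4 Tl(s) → 2 H₂O(l) + 4 Tl⁺(aq)
Q = [Tl⁺]^4 / (P(O₂)·[H⁺]^4); log Q = 14.995.
E = E° − (0.0592/n) log Q = +1.58 − (0.0592/4)(14.995) = +1.358 V.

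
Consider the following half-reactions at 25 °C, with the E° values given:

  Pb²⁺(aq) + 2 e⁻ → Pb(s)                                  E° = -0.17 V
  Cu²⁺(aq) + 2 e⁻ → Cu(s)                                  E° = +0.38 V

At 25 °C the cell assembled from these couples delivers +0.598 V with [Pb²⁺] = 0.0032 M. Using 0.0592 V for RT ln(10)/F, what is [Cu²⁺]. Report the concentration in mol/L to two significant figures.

0.13 M

Cu²⁺/Cu is the cathode, Pb²⁺/Pb the anode: E°cell = +0.55 V, n = 2.
Overall reaction: Cu²⁺(aq) + Pb(s) → Cu(s) + Pb²⁺(aq); Q = [Pb²⁺]^1/[Cu²⁺]^1.
From E = E° − (0.0592/n) log Q: log Q = (E° − E)·n/0.0592 = (+0.55 − (+0.598))·2/0.0592 = -1.6216.
So 1·log[Cu²⁺] = 1·log(0.0032) − log Q = -2.4949 − (-1.6216) = -0.8733; [Cu²⁺] = 10^(-0.8733) ≈ 0.13 M.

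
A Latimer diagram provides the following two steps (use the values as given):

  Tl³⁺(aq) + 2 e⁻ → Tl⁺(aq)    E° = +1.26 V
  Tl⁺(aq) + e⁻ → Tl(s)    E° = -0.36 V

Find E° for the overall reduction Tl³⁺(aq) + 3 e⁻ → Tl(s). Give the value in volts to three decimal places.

+0.720 V

Since ΔG° = −nFE° is additive over sequential reductions, n₃E°₃ = n₁E°₁ + n₂E°₂.
E°₃ = (2×+1.26 + 1×-0.36) / 3 = (+2.160) / 3 = +0.720 V.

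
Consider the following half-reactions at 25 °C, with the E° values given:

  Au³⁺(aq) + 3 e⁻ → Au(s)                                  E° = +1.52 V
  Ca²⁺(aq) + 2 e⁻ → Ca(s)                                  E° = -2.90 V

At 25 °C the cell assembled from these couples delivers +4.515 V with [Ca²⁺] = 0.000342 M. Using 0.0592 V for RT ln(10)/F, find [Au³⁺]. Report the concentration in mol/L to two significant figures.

0.41 M

Au³⁺/Au is the cathode, Ca²⁺/Ca the anode: E°cell = +4.42 V, n = 6.
Overall reaction: 2 Au³⁺(aq) + 3 Ca(s) → 2 Au(s) + 3 Ca²⁺(aq); Q = [Ca²⁺]^3/[Au³⁺]^2.
From E = E° − (0.0592/n) log Q: log Q = (E° − E)·n/0.0592 = (+4.42 − (+4.515))·6/0.0592 = -9.6284.
So 2·log[Au³⁺] = 3·log(0.000342) − log Q = -10.3979 − (-9.6284) = -0.7695; log[Au³⁺] = -0.7695 / 2 = -0.3847; [Au³⁺] = 10^(-0.3847) ≈ 0.41 M.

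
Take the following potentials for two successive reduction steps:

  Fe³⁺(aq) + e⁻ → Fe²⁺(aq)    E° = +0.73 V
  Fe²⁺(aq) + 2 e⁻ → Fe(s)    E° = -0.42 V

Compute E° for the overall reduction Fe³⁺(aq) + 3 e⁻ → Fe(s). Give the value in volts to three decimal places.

-0.037 V

Adding the free-energy changes (−nFE°) of the two steps gives −n₃FE°₃ = −n₁FE°₁ − n₂FE°₂.
E°₃ = (1×+0.73 + 2×-0.42) / 3 = (-0.110) / 3 = -0.037 V.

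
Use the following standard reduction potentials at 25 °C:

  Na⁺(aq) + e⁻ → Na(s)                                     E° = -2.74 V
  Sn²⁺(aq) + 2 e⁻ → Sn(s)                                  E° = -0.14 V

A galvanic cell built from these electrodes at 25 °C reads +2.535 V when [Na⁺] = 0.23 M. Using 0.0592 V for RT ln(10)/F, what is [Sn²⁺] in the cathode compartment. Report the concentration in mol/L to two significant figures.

Sn²⁺/Sn is the cathode, Na⁺/Na the anode: E°cell = +2.60 V, n = 2.
Overall reaction: Sn²⁺(aq) + 2 Na(s) → Sn(s) + 2 Na⁺(aq); Q = [Na⁺]^2/[Sn²⁺]^1.
From E = E° − (0.0592/n) log Q: log Q = (E° − E)·n/0.0592 = (+2.60 − (+2.535))·2/0.0592 = 2.1959.
So 1·log[Sn²⁺] = 2·log(0.23) − log Q = -1.2765 − (2.1959) = -3.4724; [Sn²⁺] = 10^(-3.4724) ≈ 0.00034 M.

0.00034 M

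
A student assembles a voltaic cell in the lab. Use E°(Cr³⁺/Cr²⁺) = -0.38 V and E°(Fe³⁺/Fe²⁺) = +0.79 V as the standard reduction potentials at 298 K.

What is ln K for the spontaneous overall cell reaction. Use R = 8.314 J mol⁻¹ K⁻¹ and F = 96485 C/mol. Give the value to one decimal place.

Cathode: Fe³⁺/Fe²⁺; anode: Cr³⁺/Cr²⁺. E°cell = (+0.79) − (-0.38) = +1.17 V, with n = 1.
ΔG° = −nFE° = −RT ln K, so ln K = nFE°/(RT) = (1)(96485)(+1.17) / ((8.314)(298)) = 45.564.

45.6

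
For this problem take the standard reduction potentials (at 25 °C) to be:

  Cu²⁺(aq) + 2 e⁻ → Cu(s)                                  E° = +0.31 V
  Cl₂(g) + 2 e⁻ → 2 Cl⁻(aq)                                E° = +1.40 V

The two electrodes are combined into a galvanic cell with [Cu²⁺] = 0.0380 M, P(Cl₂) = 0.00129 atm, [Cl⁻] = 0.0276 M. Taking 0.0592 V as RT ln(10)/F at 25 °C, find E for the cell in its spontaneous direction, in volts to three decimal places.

+1.139 V

Cl₂/Cl⁻ is the cathode (higher E°), Cu²⁺/Cu the anode: E°cell = +1.40 − (+0.31) = +1.09 V, n = 2.
Overall: Cl₂(g) + Cu(s) → 2 Cl⁻(aq) + Cu²⁺(aq)
Q = [Cl⁻]^2·[Cu²⁺] / (P(Cl₂)); log Q = -1.649.
E = E° − (0.0592/n) log Q = +1.09 − (0.0592/2)(-1.649) = +1.139 V.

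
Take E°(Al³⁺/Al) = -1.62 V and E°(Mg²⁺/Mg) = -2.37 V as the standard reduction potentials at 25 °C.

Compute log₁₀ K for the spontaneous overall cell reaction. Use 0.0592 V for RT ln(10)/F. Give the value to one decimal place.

Cathode: Al³⁺/Al; anode: Mg²⁺/Mg. E°cell = +0.75 V, n = 6.
log K = nE°cell / 0.0592 = (6)(+0.75) / 0.0592 = 76.0.

76.0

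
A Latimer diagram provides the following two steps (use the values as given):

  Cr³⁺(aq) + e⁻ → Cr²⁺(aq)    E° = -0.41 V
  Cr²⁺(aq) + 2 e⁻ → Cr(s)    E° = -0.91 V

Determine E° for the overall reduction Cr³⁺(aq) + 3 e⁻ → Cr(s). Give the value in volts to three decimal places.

-0.743 V

Standard free energies of sequential steps add: ΔG°₃ = ΔG°₁ + ΔG°₂, so n₃E°₃ = n₁E°₁ + n₂E°₂.
E°₃ = (1×-0.41 + 2×-0.91) / 3 = (-2.230) / 3 = -0.743 V.
E° values themselves are not directly additive — weighting by electron count is essential.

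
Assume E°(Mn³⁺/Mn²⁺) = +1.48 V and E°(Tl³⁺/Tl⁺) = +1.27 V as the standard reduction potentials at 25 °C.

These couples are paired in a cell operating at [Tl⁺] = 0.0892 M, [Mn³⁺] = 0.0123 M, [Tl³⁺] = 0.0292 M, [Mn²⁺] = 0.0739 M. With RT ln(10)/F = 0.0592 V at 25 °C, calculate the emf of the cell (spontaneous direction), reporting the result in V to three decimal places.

+0.178 V

Mn³⁺/Mn²⁺ is the cathode (higher E°), Tl³⁺/Tl⁺ the anode: E°cell = +1.48 − (+1.27) = +0.21 V, n = 2.
Overall: 2 Mn³⁺(aq) + Tl⁺(aq) → 2 Mn²⁺(aq) + Tl³⁺(aq)
Q = [Mn²⁺]^2·[Tl³⁺] / ([Mn³⁺]^2·[Tl⁺]); log Q = 1.072.
E = E° − (0.0592/n) log Q = +0.21 − (0.0592/2)(1.072) = +0.178 V.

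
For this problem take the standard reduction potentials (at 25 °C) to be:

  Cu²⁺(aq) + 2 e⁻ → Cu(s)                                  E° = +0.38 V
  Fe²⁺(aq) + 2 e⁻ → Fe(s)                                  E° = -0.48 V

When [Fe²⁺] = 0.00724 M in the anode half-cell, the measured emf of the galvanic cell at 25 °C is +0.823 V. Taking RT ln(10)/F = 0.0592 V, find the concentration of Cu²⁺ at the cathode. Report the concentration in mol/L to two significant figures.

Cu²⁺/Cu is the cathode, Fe²⁺/Fe the anode: E°cell = +0.86 V, n = 2.
Overall reaction: Cu²⁺(aq) + Fe(s) → Cu(s) + Fe²⁺(aq); Q = [Fe²⁺]^1/[Cu²⁺]^1.
From E = E° − (0.0592/n) log Q: log Q = (E° − E)·n/0.0592 = (+0.86 − (+0.823))·2/0.0592 = 1.2500.
So 1·log[Cu²⁺] = 1·log(0.00724) − log Q = -2.1403 − (1.2500) = -3.3903; [Cu²⁺] = 10^(-3.3903) ≈ 0.00041 M.

0.00041 M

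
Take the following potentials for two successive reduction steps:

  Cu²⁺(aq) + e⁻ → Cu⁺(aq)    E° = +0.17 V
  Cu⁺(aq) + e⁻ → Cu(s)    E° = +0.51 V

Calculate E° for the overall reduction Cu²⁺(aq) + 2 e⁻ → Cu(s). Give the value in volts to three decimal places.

+0.340 V

Since ΔG° = −nFE° is additive over sequential reductions, n₃E°₃ = n₁E°₁ + n₂E°₂.
E°₃ = (1×+0.17 + 1×+0.51) / 2 = (+0.680) / 2 = +0.340 V.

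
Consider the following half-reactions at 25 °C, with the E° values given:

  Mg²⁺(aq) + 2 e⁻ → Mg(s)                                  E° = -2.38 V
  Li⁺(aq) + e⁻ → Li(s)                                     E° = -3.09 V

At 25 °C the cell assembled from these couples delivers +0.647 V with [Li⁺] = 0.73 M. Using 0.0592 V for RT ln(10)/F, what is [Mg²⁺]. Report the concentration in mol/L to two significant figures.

Mg²⁺/Mg is the cathode, Li⁺/Li the anode: E°cell = +0.71 V, n = 2.
Overall reaction: Mg²⁺(aq) + 2 Li(s) → Mg(s) + 2 Li⁺(aq); Q = [Li⁺]^2/[Mg²⁺]^1.
From E = E° − (0.0592/n) log Q: log Q = (E° − E)·n/0.0592 = (+0.71 − (+0.647))·2/0.0592 = 2.1284.
So 1·log[Mg²⁺] = 2·log(0.73) − log Q = -0.2734 − (2.1284) = -2.4018; [Mg²⁺] = 10^(-2.4018) ≈ 0.0040 M.

0.0040 M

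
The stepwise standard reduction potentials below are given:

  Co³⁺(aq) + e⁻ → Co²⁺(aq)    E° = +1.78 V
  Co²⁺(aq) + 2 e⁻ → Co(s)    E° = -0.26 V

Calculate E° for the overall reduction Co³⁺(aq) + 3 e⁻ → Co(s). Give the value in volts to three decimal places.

Adding the free-energy changes (−nFE°) of the two steps gives −n₃FE°₃ = −n₁FE°₁ − n₂FE°₂.
E°₃ = (1×+1.78 + 2×-0.26) / 3 = (+1.260) / 3 = +0.420 V.
E° values themselves are not directly additive — weighting by electron count is essential.

+0.420 V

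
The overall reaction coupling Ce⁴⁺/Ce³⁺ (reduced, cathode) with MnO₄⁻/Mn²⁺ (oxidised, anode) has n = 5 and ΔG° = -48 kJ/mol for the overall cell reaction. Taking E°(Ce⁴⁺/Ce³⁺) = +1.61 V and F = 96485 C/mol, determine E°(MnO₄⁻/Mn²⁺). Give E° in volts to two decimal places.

+1.51 V

E°cell = −ΔG°/(nF) = −(-48×10³)/((5)(96485)) = +0.099 V.
Since Ce⁴⁺/Ce³⁺ is the cathode and MnO₄⁻/Mn²⁺ the anode, E°cell = E°(Ce⁴⁺/Ce³⁺) − E°(MnO₄⁻/Mn²⁺).
So E°(MnO₄⁻/Mn²⁺) = E°(Ce⁴⁺/Ce³⁺) − E°cell = (+1.61) − (+0.099) = +1.51 V.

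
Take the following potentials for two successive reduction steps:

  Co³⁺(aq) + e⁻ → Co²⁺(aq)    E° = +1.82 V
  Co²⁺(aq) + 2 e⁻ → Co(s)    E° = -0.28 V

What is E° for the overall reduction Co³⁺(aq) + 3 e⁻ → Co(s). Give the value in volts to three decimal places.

Standard free energies of sequential steps add: ΔG°₃ = ΔG°₁ + ΔG°₂, so n₃E°₃ = n₁E°₁ + n₂E°₂.
E°₃ = (1×+1.82 + 2×-0.28) / 3 = (+1.260) / 3 = +0.420 V.

+0.420 V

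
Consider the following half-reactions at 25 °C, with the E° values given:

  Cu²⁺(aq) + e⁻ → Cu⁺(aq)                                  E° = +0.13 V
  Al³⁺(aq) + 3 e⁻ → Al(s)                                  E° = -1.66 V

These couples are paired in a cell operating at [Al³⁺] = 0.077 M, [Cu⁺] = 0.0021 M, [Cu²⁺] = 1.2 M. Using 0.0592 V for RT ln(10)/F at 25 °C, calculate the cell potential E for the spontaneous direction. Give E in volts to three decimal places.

Cu²⁺/Cu⁺ is the cathode (higher E°), Al³⁺/Al the anode: E°cell = +0.13 − (-1.66) = +1.79 V, n = 3.
Overall: 3 Cu²⁺(aq) + Al(s) → 3 Cu⁺(aq) + Al³⁺(aq)
Q = [Cu⁺]^3·[Al³⁺] / ([Cu²⁺]^3); log Q = -9.384.
E = E° − (0.0592/n) log Q = +1.79 − (0.0592/3)(-9.384) = +1.975 V.

+1.975 V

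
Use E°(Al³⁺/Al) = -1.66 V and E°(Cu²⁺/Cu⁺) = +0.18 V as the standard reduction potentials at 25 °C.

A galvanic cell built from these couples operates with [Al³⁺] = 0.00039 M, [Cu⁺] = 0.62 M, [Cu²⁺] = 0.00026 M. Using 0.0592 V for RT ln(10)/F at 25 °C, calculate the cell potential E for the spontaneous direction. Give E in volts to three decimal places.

Cu²⁺/Cu⁺ is the cathode (higher E°), Al³⁺/Al the anode: E°cell = +0.18 − (-1.66) = +1.84 V, n = 3.
Overall: 3 Cu²⁺(aq) + Al(s) → 3 Cu⁺(aq) + Al³⁺(aq)
Q = [Cu⁺]^3·[Al³⁺] / ([Cu²⁺]^3); log Q = 6.723.
E = E° − (0.0592/n) log Q = +1.84 − (0.0592/3)(6.723) = +1.707 V.

+1.707 V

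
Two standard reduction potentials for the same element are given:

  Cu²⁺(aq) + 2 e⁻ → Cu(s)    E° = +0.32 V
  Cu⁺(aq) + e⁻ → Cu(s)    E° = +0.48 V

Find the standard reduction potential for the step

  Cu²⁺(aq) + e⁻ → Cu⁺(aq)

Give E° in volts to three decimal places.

+0.160 V

Sequential free energies add, so n₃E°₃ = n₁E°₁ + n₂E°₂.
With n₃ = 2, and the known step contributing 1×(+0.48) V, the unknown satisfies 1·E° = 2×(+0.32) − 1×(+0.48) = +0.160.
E° = +0.160 / 1 = +0.160 V.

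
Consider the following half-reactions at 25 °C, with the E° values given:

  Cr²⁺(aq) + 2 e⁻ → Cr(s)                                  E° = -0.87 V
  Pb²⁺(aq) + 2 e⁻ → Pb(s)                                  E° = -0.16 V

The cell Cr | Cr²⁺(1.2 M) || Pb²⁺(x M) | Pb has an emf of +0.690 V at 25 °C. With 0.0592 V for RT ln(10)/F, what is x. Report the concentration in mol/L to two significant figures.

Pb²⁺/Pb is the cathode, Cr²⁺/Cr the anode: E°cell = +0.71 V, n = 2.
Overall reaction: Pb²⁺(aq) + Cr(s) → Pb(s) + Cr²⁺(aq); Q = [Cr²⁺]^1/[Pb²⁺]^1.
From E = E° − (0.0592/n) log Q: log Q = (E° − E)·n/0.0592 = (+0.71 − (+0.690))·2/0.0592 = 0.6757.
So 1·log[Pb²⁺] = 1·log(1.2) − log Q = 0.0792 − (0.6757) = -0.5965; [Pb²⁺] = 10^(-0.5965) ≈ 0.25 M.

0.25 M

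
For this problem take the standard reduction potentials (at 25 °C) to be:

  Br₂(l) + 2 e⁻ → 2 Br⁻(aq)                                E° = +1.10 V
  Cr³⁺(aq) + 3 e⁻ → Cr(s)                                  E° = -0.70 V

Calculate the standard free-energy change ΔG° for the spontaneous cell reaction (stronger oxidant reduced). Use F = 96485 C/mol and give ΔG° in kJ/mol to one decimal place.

-1042.0 kJ/mol

Br₂/Br⁻ (E° = +1.10 V) is the cathode; Cr³⁺/Cr (E° = -0.70 V) is the anode, so E°cell = +1.80 V.
Balancing electrons gives n = 6 (lcm of 2 and 3).
ΔG° = −nFE° = −(6)(96485)(+1.80) = -1,042,038 J = -1042.0 kJ/mol.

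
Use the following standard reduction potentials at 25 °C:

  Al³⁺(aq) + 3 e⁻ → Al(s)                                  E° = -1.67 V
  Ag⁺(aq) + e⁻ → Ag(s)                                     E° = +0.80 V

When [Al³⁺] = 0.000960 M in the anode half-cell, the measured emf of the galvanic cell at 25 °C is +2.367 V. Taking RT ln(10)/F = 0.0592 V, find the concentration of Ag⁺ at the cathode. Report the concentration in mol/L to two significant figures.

Ag⁺/Ag is the cathode, Al³⁺/Al the anode: E°cell = +2.47 V, n = 3.
Overall reaction: 3 Ag⁺(aq) + Al(s) → 3 Ag(s) + Al³⁺(aq); Q = [Al³⁺]^1/[Ag⁺]^3.
From E = E° − (0.0592/n) log Q: log Q = (E° − E)·n/0.0592 = (+2.47 − (+2.367))·3/0.0592 = 5.2196.
So 3·log[Ag⁺] = 1·log(0.00096) − log Q = -3.0177 − (5.2196) = -8.2373; log[Ag⁺] = -8.2373 / 3 = -2.7458; [Ag⁺] = 10^(-2.7458) ≈ 0.0018 M.

0.0018 M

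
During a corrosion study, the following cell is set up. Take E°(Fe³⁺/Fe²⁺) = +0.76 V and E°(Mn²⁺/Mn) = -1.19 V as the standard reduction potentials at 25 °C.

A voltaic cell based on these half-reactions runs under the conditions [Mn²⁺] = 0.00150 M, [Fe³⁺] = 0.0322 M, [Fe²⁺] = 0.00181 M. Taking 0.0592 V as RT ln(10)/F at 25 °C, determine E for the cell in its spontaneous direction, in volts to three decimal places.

Fe³⁺/Fe²⁺ is the cathode (higher E°), Mn²⁺/Mn the anode: E°cell = +0.76 − (-1.19) = +1.95 V, n = 2.
Overall: 2 Fe³⁺(aq) + Mn(s) → 2 Fe²⁺(aq) + Mn²⁺(aq)
Q = [Fe²⁺]^2·[Mn²⁺] / ([Fe³⁺]^2); log Q = -5.324.
E = E° − (0.0592/n) log Q = +1.95 − (0.0592/2)(-5.324) = +2.108 V.

+2.108 V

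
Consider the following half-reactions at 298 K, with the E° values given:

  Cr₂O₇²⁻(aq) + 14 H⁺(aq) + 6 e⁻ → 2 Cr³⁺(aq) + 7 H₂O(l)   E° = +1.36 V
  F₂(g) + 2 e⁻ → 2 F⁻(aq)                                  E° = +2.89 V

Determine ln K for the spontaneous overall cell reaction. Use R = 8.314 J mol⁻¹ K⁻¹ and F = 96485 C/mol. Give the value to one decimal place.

357.5

Cathode: F₂/F⁻; anode: Cr₂O₇²⁻/Cr³⁺. E°cell = (+2.89) − (+1.36) = +1.53 V, with n = 6.
ΔG° = −nFE° = −RT ln K, so ln K = nFE°/(RT) = (6)(96485)(+1.53) / ((8.314)(298)) = 357.500.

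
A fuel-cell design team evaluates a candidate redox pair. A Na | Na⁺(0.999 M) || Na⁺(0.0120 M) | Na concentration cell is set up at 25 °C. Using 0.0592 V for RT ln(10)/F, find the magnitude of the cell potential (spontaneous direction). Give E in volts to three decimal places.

For a concentration cell E°cell = 0. The 0.999 M side is the cathode (reduction is favoured where [Na⁺] is higher).
With n = 1, E = −(0.0592/1) log([Na⁺]ₐₙ/[Na⁺]꜀ₐₜ) = −(0.0592/1) log(0.012/0.999) = −(0.0592/1)(-1.920) = +0.114 V.

+0.114 V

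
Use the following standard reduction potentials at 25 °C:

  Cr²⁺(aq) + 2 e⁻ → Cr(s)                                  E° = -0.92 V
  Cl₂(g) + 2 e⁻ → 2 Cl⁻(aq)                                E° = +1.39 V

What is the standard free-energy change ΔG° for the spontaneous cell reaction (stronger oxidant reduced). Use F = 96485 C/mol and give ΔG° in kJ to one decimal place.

Cl₂/Cl⁻ (E° = +1.39 V) is the cathode; Cr²⁺/Cr (E° = -0.92 V) is the anode, so E°cell = +2.31 V.
Balancing electrons gives n = 2 (lcm of 2 and 2).
ΔG° = −nFE° = −(2)(96485)(+2.31) = -445,761 J = -445.8 kJ.

-445.8 kJ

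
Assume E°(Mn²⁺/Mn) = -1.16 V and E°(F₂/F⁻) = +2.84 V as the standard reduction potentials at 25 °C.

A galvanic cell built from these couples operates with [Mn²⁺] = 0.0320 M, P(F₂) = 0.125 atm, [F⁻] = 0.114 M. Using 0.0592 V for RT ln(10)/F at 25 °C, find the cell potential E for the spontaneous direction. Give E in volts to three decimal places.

F₂/F⁻ is the cathode (higher E°), Mn²⁺/Mn the anode: E°cell = +2.84 − (-1.16) = +4.00 V, n = 2.
Overall: F₂(g) + Mn(s) → 2 F⁻(aq) + Mn²⁺(aq)
Q = [F⁻]^2·[Mn²⁺] / (P(F₂)); log Q = -2.478.
E = E° − (0.0592/n) log Q = +4.00 − (0.0592/2)(-2.478) = +4.073 V.

+4.073 V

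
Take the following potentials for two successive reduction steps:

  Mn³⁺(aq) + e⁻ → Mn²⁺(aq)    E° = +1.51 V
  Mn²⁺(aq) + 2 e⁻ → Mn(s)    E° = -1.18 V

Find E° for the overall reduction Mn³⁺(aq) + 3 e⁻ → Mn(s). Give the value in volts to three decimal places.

-0.283 V

Since ΔG° = −nFE° is additive over sequential reductions, n₃E°₃ = n₁E°₁ + n₂E°₂.
E°₃ = (1×+1.51 + 2×-1.18) / 3 = (-0.850) / 3 = -0.283 V.
E° values themselves are not directly additive — weighting by electron count is essential.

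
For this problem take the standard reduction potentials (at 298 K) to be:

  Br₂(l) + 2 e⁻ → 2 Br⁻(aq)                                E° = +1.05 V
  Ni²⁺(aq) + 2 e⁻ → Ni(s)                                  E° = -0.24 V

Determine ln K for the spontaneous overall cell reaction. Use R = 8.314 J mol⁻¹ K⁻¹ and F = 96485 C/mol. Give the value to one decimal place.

Cathode: Br₂/Br⁻; anode: Ni²⁺/Ni. E°cell = (+1.05) − (-0.24) = +1.29 V, with n = 2.
ΔG° = −nFE° = −RT ln K, so ln K = nFE°/(RT) = (2)(96485)(+1.29) / ((8.314)(298)) = 100.474.

100.5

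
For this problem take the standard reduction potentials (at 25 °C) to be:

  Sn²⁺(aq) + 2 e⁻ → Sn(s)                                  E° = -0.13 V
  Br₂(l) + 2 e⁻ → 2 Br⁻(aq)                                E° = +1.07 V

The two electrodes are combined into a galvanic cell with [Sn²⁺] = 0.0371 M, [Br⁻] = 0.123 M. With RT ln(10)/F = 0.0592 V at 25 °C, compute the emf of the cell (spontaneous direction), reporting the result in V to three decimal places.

+1.296 V

Br₂/Br⁻ is the cathode (higher E°), Sn²⁺/Sn the anode: E°cell = +1.07 − (-0.13) = +1.20 V, n = 2.
Overall: Br₂(l) + Sn(s) → 2 Br⁻(aq) + Sn²⁺(aq)
Q = [Br⁻]^2·[Sn²⁺]; log Q = -3.251.
E = E° − (0.0592/n) log Q = +1.20 − (0.0592/2)(-3.251) = +1.296 V.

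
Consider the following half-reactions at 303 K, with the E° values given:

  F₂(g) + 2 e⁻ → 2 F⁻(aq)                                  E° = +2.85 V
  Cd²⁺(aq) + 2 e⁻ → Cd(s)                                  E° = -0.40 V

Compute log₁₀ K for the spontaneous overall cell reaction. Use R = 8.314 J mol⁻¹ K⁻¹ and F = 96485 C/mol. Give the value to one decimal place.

Cathode: F₂/F⁻; anode: Cd²⁺/Cd. E°cell = (+2.85) − (-0.40) = +3.25 V, with n = 2.
ΔG° = −nFE° = −RT ln K, so ln K = nFE°/(RT) = (2)(96485)(+3.25) / ((8.314)(303)) = 248.955.
log₁₀ K = 248.955 / ln 10 = 108.1.

108.1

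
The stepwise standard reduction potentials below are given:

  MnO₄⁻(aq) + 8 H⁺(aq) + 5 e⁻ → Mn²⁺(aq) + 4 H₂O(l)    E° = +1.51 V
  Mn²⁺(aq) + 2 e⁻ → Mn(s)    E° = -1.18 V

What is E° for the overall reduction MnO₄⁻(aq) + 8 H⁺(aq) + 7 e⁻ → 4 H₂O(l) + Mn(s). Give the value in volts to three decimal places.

Standard free energies of sequential steps add: ΔG°₃ = ΔG°₁ + ΔG°₂, so n₃E°₃ = n₁E°₁ + n₂E°₂.
E°₃ = (5×+1.51 + 2×-1.18) / 7 = (+5.190) / 7 = +0.741 V.
Simply averaging or adding the two E° values would be wrong; the electron-weighted sum is required.

+0.741 V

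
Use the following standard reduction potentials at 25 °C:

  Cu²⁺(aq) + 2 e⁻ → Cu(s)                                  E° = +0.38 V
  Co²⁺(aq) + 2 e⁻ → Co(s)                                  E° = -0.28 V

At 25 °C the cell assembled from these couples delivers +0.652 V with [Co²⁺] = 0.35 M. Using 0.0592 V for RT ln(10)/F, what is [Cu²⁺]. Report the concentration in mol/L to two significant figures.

Cu²⁺/Cu is the cathode, Co²⁺/Co the anode: E°cell = +0.66 V, n = 2.
Overall reaction: Cu²⁺(aq) + Co(s) → Cu(s) + Co²⁺(aq); Q = [Co²⁺]^1/[Cu²⁺]^1.
From E = E° − (0.0592/n) log Q: log Q = (E° − E)·n/0.0592 = (+0.66 − (+0.652))·2/0.0592 = 0.2703.
So 1·log[Cu²⁺] = 1·log(0.35) − log Q = -0.4559 − (0.2703) = -0.7262; [Cu²⁺] = 10^(-0.7262) ≈ 0.19 M.

0.19 M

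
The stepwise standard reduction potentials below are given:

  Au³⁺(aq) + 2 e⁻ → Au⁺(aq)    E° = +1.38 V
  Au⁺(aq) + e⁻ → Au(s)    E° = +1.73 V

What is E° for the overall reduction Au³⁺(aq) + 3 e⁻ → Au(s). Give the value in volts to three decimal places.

+1.497 V

Adding the free-energy changes (−nFE°) of the two steps gives −n₃FE°₃ = −n₁FE°₁ − n₂FE°₂.
E°₃ = (2×+1.38 + 1×+1.73) / 3 = (+4.490) / 3 = +1.497 V.
Simply averaging or adding the two E° values would be wrong; the electron-weighted sum is required.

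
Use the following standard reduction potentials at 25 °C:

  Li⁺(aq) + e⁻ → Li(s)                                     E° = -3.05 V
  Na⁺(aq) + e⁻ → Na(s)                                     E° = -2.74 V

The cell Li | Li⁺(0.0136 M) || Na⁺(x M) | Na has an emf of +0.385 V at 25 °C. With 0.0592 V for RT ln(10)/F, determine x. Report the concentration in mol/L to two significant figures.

0.25 M

Na⁺/Na is the cathode, Li⁺/Li the anode: E°cell = +0.31 V, n = 1.
Overall reaction: Na⁺(aq) + Li(s) → Na(s) + Li⁺(aq); Q = [Li⁺]^1/[Na⁺]^1.
From E = E° − (0.0592/n) log Q: log Q = (E° − E)·n/0.0592 = (+0.31 − (+0.385))·1/0.0592 = -1.2669.
So 1·log[Na⁺] = 1·log(0.0136) − log Q = -1.8665 − (-1.2669) = -0.5996; [Na⁺] = 10^(-0.5996) ≈ 0.25 M.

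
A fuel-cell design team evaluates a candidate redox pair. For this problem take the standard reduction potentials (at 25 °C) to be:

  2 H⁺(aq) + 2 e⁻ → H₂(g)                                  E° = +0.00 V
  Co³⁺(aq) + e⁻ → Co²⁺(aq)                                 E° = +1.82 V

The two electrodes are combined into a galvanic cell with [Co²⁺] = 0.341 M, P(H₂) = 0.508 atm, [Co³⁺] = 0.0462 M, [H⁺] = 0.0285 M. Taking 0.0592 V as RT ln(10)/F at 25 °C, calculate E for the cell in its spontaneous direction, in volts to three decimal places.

Co³⁺/Co²⁺ is the cathode (higher E°), H⁺/H₂ the anode: E°cell = +1.82 − (+0.00) = +1.82 V, n = 2.
Overall: 2 Co³⁺(aq) + H₂(g) → 2 Co²⁺(aq) + 2 H⁺(aq)
Q = [Co²⁺]^2·[H⁺]^2 / ([Co³⁺]^2·P(H₂)); log Q = -1.060.
E = E° − (0.0592/n) log Q = +1.82 − (0.0592/2)(-1.060) = +1.851 V.

+1.851 V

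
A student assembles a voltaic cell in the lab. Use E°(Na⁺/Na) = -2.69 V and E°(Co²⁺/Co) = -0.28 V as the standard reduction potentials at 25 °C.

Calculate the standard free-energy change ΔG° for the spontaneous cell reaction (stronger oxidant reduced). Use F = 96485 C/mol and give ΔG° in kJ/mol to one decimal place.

-465.1 kJ/mol

Co²⁺/Co (E° = -0.28 V) is the cathode; Na⁺/Na (E° = -2.69 V) is the anode, so E°cell = +2.41 V.
Balancing electrons gives n = 2 (lcm of 2 and 1).
ΔG° = −nFE° = −(2)(96485)(+2.41) = -465,058 J = -465.1 kJ/mol.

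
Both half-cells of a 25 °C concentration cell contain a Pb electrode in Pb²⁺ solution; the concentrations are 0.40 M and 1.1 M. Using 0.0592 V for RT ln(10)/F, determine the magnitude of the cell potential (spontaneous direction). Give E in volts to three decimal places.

For a concentration cell E°cell = 0. The 1.1 M side is the cathode (reduction is favoured where [Pb²⁺] is higher).
With n = 2, E = −(0.0592/2) log([Pb²⁺]ₐₙ/[Pb²⁺]꜀ₐₜ) = −(0.0592/2) log(0.4/1.1) = −(0.0592/2)(-0.439) = +0.013 V.

+0.013 V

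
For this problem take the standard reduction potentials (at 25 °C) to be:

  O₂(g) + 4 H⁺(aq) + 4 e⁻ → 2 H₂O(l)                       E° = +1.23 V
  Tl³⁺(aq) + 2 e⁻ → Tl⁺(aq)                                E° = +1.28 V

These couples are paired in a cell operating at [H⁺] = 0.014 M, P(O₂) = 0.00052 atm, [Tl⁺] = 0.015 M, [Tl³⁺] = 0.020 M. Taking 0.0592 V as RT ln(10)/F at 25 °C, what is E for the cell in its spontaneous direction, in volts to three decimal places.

+0.212 V

Tl³⁺/Tl⁺ is the cathode (higher E°), O₂/H₂O the anode: E°cell = +1.28 − (+1.23) = +0.05 V, n = 4.
Overall: 2 Tl³⁺(aq) + 2 H₂O(l) → 2 Tl⁺(aq) + O₂(g) + 4 H⁺(aq)
Q = [Tl⁺]^2·P(O₂)·[H⁺]^4 / ([Tl³⁺]^2); log Q = -10.949.
E = E° − (0.0592/n) log Q = +0.05 − (0.0592/4)(-10.949) = +0.212 V.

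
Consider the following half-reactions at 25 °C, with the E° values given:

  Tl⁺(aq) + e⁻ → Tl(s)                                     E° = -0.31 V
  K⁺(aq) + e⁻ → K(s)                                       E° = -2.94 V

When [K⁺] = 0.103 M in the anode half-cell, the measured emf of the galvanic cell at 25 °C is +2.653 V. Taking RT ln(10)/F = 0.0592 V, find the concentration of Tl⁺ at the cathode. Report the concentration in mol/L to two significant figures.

0.25 M

Tl⁺/Tl is the cathode, K⁺/K the anode: E°cell = +2.63 V, n = 1.
Overall reaction: Tl⁺(aq) + K(s) → Tl(s) + K⁺(aq); Q = [K⁺]^1/[Tl⁺]^1.
From E = E° − (0.0592/n) log Q: log Q = (E° − E)·n/0.0592 = (+2.63 − (+2.653))·1/0.0592 = -0.3885.
So 1·log[Tl⁺] = 1·log(0.103) − log Q = -0.9872 − (-0.3885) = -0.5987; [Tl⁺] = 10^(-0.5987) ≈ 0.25 M.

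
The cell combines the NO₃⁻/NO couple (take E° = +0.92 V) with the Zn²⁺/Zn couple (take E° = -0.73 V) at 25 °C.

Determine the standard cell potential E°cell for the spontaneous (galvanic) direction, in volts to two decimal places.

The NO₃⁻/NO couple has the higher reduction potential, so it is the cathode; Zn²⁺/Zn is oxidised at the anode.
E°cell = E°(cathode) − E°(anode) = (+0.92) − (-0.73) = +1.65 V.

+1.65 V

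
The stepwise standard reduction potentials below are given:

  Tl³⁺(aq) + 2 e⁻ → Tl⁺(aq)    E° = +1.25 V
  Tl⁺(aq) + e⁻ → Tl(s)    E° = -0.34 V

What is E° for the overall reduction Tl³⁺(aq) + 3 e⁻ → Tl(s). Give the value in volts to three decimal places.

+0.720 V

Standard free energies of sequential steps add: ΔG°₃ = ΔG°₁ + ΔG°₂, so n₃E°₃ = n₁E°₁ + n₂E°₂.
E°₃ = (2×+1.25 + 1×-0.34) / 3 = (+2.160) / 3 = +0.720 V.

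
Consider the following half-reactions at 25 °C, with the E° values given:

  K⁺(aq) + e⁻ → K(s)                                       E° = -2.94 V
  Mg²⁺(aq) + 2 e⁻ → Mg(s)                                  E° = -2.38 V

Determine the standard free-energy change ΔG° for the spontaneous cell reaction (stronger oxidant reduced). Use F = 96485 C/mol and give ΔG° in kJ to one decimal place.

-108.1 kJ

Mg²⁺/Mg (E° = -2.38 V) is the cathode; K⁺/K (E° = -2.94 V) is the anode, so E°cell = +0.56 V.
Balancing electrons gives n = 2 (lcm of 2 and 1).
ΔG° = −nFE° = −(2)(96485)(+0.56) = -108,063 J = -108.1 kJ.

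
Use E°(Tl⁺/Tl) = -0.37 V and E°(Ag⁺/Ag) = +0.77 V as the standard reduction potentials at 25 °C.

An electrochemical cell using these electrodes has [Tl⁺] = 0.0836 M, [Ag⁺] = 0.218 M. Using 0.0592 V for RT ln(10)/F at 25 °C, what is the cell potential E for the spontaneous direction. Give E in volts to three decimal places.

Ag⁺/Ag is the cathode (higher E°), Tl⁺/Tl the anode: E°cell = +0.77 − (-0.37) = +1.14 V, n = 1.
Overall: Ag⁺(aq) + Tl(s) → Ag(s) + Tl⁺(aq)
Q = [Tl⁺] / ([Ag⁺]); log Q = -0.416.
E = E° − (0.0592/n) log Q = +1.14 − (0.0592/1)(-0.416) = +1.165 V.

+1.165 V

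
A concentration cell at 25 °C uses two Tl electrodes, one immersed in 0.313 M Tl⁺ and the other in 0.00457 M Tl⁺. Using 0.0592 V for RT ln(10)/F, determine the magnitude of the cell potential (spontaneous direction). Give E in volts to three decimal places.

For a concentration cell E°cell = 0. The 0.313 M side is the cathode (reduction is favoured where [Tl⁺] is higher).
With n = 1, E = −(0.0592/1) log([Tl⁺]ₐₙ/[Tl⁺]꜀ₐₜ) = −(0.0592/1) log(0.00457/0.313) = −(0.0592/1)(-1.836) = +0.109 V.

+0.109 V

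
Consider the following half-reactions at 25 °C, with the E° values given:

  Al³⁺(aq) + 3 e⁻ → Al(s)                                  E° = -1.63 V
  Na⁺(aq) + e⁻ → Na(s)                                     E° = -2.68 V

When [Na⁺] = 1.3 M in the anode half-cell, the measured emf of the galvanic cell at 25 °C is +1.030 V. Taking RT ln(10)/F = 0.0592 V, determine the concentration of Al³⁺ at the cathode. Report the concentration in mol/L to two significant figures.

0.21 M

Al³⁺/Al is the cathode, Na⁺/Na the anode: E°cell = +1.05 V, n = 3.
Overall reaction: Al³⁺(aq) + 3 Na(s) → Al(s) + 3 Na⁺(aq); Q = [Na⁺]^3/[Al³⁺]^1.
From E = E° − (0.0592/n) log Q: log Q = (E° − E)·n/0.0592 = (+1.05 − (+1.030))·3/0.0592 = 1.0135.
So 1·log[Al³⁺] = 3·log(1.3) − log Q = 0.3418 − (1.0135) = -0.6717; [Al³⁺] = 10^(-0.6717) ≈ 0.21 M.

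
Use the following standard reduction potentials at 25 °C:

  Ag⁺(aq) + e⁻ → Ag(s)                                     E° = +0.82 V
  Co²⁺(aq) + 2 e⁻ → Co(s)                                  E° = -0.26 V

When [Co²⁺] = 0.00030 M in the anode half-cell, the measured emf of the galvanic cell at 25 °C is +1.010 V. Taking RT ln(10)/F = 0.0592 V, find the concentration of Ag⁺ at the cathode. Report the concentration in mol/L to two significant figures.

Ag⁺/Ag is the cathode, Co²⁺/Co the anode: E°cell = +1.08 V, n = 2.
Overall reaction: 2 Ag⁺(aq) + Co(s) → 2 Ag(s) + Co²⁺(aq); Q = [Co²⁺]^1/[Ag⁺]^2.
From E = E° − (0.0592/n) log Q: log Q = (E° − E)·n/0.0592 = (+1.08 − (+1.010))·2/0.0592 = 2.3649.
So 2·log[Ag⁺] = 1·log(0.0003) − log Q = -3.5229 − (2.3649) = -5.8878; log[Ag⁺] = -5.8878 / 2 = -2.9439; [Ag⁺] = 10^(-2.9439) ≈ 0.0011 M.

0.0011 M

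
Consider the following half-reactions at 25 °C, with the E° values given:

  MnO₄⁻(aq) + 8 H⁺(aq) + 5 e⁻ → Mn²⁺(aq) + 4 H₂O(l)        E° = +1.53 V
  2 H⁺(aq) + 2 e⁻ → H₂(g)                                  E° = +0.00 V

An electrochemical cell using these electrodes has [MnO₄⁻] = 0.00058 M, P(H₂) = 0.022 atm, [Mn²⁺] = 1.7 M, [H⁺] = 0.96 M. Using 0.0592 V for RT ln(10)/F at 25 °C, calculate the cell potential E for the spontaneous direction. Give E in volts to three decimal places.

MnO₄⁻/Mn²⁺ is the cathode (higher E°), H⁺/H₂ the anode: E°cell = +1.53 − (+0.00) = +1.53 V, n = 10.
Overall: 2 MnO₄⁻(aq) + 6 H⁺(aq) + 5 H₂(g) → 2 Mn²⁺(aq) + 8 H₂O(l)
Q = [Mn²⁺]^2 / ([MnO₄⁻]^2·[H⁺]^6·P(H₂)^5); log Q = 15.328.
E = E° − (0.0592/n) log Q = +1.53 − (0.0592/10)(15.328) = +1.439 V.

+1.439 V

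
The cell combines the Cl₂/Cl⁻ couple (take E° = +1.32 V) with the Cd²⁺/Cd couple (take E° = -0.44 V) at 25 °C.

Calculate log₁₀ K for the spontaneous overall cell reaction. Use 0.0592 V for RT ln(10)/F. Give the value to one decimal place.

59.5

Cathode: Cl₂/Cl⁻; anode: Cd²⁺/Cd. E°cell = +1.76 V, n = 2.
log K = nE°cell / 0.0592 = (2)(+1.76) / 0.0592 = 59.5.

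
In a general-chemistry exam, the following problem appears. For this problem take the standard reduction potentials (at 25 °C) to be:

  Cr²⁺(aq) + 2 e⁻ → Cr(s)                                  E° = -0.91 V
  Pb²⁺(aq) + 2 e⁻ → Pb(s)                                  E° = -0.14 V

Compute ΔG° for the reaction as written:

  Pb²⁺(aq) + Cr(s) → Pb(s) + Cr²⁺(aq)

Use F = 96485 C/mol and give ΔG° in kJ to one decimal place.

-148.6 kJ

As written, Pb²⁺/Pb is reduced (cathode) and Cr²⁺/Cr is oxidised (anode), so E°cell = (-0.14) − (-0.91) = +0.77 V.
Balancing electrons gives n = 2.
ΔG° = −nFE° = −(2)(96485)(+0.77) = -148,587 J = -148.6 kJ.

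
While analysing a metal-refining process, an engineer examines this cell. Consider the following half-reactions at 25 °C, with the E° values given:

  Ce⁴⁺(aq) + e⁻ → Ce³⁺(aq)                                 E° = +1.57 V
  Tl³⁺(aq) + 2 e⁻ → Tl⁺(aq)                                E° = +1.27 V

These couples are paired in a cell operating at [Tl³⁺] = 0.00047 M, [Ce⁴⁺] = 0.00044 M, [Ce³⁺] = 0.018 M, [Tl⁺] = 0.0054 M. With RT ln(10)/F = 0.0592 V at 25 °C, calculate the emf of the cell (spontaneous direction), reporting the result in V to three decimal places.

Ce⁴⁺/Ce³⁺ is the cathode (higher E°), Tl³⁺/Tl⁺ the anode: E°cell = +1.57 − (+1.27) = +0.30 V, n = 2.
Overall: 2 Ce⁴⁺(aq) + Tl⁺(aq) → 2 Ce³⁺(aq) + Tl³⁺(aq)
Q = [Ce³⁺]^2·[Tl³⁺] / ([Ce⁴⁺]^2·[Tl⁺]); log Q = 2.163.
E = E° − (0.0592/n) log Q = +0.30 − (0.0592/2)(2.163) = +0.236 V.

+0.236 V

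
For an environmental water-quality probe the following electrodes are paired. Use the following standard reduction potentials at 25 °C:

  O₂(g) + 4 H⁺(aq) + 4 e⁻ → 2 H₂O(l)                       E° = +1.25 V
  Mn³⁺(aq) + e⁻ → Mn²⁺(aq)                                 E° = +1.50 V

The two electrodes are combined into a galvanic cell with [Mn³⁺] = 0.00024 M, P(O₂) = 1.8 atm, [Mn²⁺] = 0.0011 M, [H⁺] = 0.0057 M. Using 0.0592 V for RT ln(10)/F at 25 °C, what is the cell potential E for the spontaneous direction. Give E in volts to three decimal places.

Mn³⁺/Mn²⁺ is the cathode (higher E°), O₂/H₂O the anode: E°cell = +1.50 − (+1.25) = +0.25 V, n = 4.
Overall: 4 Mn³⁺(aq) + 2 H₂O(l) → 4 Mn²⁺(aq) + O₂(g) + 4 H⁺(aq)
Q = [Mn²⁺]^4·P(O₂)·[H⁺]^4 / ([Mn³⁺]^4); log Q = -6.077.
E = E° − (0.0592/n) log Q = +0.25 − (0.0592/4)(-6.077) = +0.340 V.

+0.340 V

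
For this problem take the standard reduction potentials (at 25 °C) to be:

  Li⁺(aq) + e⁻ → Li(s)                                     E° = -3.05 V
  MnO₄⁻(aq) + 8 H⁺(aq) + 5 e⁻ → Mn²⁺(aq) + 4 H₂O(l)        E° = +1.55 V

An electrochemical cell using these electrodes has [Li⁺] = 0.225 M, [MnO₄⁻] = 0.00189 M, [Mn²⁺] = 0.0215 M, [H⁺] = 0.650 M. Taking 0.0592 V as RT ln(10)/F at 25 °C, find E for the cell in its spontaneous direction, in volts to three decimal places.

MnO₄⁻/Mn²⁺ is the cathode (higher E°), Li⁺/Li the anode: E°cell = +1.55 − (-3.05) = +4.60 V, n = 5.
Overall: MnO₄⁻(aq) + 8 H⁺(aq) + 5 Li(s) → Mn²⁺(aq) + 4 H₂O(l) + 5 Li⁺(aq)
Q = [Mn²⁺]·[Li⁺]^5 / ([MnO₄⁻]·[H⁺]^8); log Q = -0.686.
E = E° − (0.0592/n) log Q = +4.60 − (0.0592/5)(-0.686) = +4.608 V.

+4.608 V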